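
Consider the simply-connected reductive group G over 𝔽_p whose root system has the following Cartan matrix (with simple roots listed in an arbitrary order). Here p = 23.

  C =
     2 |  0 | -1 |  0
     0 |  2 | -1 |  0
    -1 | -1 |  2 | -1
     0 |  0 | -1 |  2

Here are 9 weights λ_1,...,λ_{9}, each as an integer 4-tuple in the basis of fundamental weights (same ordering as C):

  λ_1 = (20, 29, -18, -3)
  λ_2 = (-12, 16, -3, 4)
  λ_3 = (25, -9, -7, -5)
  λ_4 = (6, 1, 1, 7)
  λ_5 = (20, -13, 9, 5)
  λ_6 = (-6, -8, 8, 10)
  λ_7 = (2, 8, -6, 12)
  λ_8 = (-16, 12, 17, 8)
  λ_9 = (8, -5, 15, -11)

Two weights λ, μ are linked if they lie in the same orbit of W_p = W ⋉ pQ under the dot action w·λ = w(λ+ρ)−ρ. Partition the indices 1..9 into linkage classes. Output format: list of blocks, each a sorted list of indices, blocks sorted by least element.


C ↔ D_4 under row/col permutation; |W(D_4)| = 192.

Each λ_j+ρ reduced to Ā_23; 4-tuples below use C's row order:

  λ_1+ρ ↦ (7, 2, 2, 8);  λ_2+ρ ↦ (2, 4, 3, 8);  λ_3+ρ ↦ (2, 4, 3, 8);  λ_4+ρ ↦ (7, 2, 2, 8);  λ_5+ρ ↦ (7, 2, 2, 8);  λ_6+ρ ↦ (2, 4, 3, 8);  λ_7+ρ ↦ (2, 4, 3, 8);  λ_8+ρ ↦ (2, 4, 3, 8);  λ_9+ρ ↦ (7, 2, 2, 8)

2 distinct reps among the 9 weights ⇒ 2 W_23-linkage classes:

[[1, 4, 5, 9], [2, 3, 6, 7, 8]]


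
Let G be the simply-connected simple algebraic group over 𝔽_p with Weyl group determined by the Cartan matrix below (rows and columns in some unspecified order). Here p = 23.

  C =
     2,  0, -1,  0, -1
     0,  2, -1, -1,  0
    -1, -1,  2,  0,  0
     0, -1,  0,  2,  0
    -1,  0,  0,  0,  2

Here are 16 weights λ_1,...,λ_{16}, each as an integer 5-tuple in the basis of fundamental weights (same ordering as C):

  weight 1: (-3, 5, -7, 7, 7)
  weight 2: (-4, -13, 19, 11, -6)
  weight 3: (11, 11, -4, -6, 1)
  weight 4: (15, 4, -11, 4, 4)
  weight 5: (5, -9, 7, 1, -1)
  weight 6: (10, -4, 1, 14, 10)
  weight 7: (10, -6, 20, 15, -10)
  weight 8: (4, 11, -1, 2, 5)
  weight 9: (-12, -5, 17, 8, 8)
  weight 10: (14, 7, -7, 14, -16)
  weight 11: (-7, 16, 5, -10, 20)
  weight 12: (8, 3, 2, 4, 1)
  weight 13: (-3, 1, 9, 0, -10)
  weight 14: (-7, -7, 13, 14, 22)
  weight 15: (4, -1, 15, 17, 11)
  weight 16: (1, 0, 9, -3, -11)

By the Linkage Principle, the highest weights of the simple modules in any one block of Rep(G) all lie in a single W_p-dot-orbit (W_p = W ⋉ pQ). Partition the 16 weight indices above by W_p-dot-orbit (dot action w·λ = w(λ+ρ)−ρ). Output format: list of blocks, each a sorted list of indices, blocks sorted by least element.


Root system A_5: the 5×5 matrix C matches after relabeling.

Alcove-folded reps (p=23, 16 weights, presented ϖ-order):

  [1] (6, 2, 0, 6, 0);  [2] (5, 12, 0, 0, 3);  [3] (9, 4, 3, 5, 2);  [4] (6, 5, 5, 0, 5);  [5] (6, 2, 0, 6, 0);  [6] (8, 1, 1, 1, 2);  [7] (9, 4, 3, 5, 2);  [8] (5, 12, 0, 0, 3);  [9] (9, 4, 3, 5, 2);  [10] (6, 2, 0, 6, 0);  [11] (6, 2, 0, 6, 0);  [12] (9, 4, 3, 5, 2);  [13] (8, 1, 1, 1, 2);  [14] (6, 2, 0, 6, 0);  [15] (6, 5, 5, 0, 5);  [16] (8, 1, 1, 1, 2)

5 distinct reps among the 16 weights ⇒ 5 W_23-linkage classes:

[[1, 5, 10, 11, 14], [2, 8], [3, 7, 9, 12], [4, 15], [6, 13, 16]]


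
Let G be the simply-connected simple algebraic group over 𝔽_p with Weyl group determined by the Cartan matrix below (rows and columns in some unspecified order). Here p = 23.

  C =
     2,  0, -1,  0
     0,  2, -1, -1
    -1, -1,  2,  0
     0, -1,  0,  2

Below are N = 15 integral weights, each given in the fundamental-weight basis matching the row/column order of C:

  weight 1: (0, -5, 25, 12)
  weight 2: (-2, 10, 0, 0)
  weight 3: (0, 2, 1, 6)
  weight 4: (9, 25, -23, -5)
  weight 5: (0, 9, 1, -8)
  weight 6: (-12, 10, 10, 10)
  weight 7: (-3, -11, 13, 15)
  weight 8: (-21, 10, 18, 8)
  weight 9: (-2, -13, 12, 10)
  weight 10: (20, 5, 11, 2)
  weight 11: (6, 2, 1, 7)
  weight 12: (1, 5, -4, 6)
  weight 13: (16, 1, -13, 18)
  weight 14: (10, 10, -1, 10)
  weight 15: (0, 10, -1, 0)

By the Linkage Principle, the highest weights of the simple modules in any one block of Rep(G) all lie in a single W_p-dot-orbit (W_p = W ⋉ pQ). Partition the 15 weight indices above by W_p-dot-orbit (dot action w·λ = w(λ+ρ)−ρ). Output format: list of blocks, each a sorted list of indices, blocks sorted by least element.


Type A_4, rank 4, |W|=120; reorder rows/cols to standard.

λ_j+ρ reflected into Ā_23 (⟨·,θ^∨⟩≤23); 4-tuples as given:

  λ_1+ρ ↦ (9, 0, 10, 1);  λ_2+ρ ↦ (1, 11, 0, 1);  λ_3+ρ ↦ (1, 3, 2, 7);  λ_4+ρ ↦ (9, 0, 10, 1);  λ_5+ρ ↦ (1, 3, 2, 7);  λ_6+ρ ↦ (1, 11, 0, 1);  λ_7+ρ ↦ (2, 10, 2, 6);  λ_8+ρ ↦ (3, 3, 1, 7);  λ_9+ρ ↦ (1, 11, 0, 1);  λ_10+ρ ↦ (2, 10, 2, 6);  λ_11+ρ ↦ (7, 3, 2, 8);  λ_12+ρ ↦ (1, 3, 2, 7);  λ_13+ρ ↦ (2, 10, 2, 6);  λ_14+ρ ↦ (1, 11, 0, 1);  λ_15+ρ ↦ (1, 11, 0, 1)

Grouping the 15 weights by Ā_23-representative: 6 linkage classes.

[[1, 4], [2, 6, 9, 14, 15], [3, 5, 12], [7, 10, 13], [8], [11]]


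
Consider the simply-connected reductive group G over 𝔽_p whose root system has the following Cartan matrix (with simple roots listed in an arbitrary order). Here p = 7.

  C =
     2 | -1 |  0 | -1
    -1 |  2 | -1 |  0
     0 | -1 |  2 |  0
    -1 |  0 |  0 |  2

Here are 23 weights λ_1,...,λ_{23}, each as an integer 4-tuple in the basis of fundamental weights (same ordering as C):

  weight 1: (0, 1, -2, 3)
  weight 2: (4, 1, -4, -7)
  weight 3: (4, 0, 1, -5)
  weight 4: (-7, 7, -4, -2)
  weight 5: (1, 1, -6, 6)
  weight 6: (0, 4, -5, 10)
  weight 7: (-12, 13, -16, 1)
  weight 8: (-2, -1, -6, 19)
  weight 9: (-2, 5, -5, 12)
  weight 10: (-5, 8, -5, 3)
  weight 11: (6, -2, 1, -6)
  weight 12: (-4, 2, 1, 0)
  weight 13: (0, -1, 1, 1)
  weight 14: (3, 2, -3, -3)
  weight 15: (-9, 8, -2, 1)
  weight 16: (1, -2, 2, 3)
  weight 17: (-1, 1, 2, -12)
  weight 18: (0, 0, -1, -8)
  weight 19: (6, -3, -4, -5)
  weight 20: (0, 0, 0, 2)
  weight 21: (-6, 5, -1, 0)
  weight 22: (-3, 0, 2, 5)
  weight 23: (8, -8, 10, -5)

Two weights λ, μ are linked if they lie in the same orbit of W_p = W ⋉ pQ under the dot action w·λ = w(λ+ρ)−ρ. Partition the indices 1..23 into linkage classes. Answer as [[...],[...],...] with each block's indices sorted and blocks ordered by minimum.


A_4 Cartan matrix, 4 simple roots permuted; ρ=(1,1,1,1).

Ā_7 reps of the 23 weights (A_4, coords as presented):

  λ_1+ρ ↦ (1, 1, 1, 4)
  λ_2+ρ ↦ (1, 1, 1, 4)
  λ_3+ρ ↦ (1, 1, 1, 3)
  λ_4+ρ ↦ (1, 1, 0, 4)
  λ_5+ρ ↦ (1, 0, 2, 2)
  λ_6+ρ ↦ (1, 1, 1, 3)
  λ_7+ρ ↦ (1, 0, 2, 2)
  λ_8+ρ ↦ (1, 0, 5, 1)
  λ_9+ρ ↦ (1, 1, 1, 4)
  λ_10+ρ ↦ (2, 1, 2, 2)
  λ_11+ρ ↦ (1, 1, 0, 4)
  λ_12+ρ ↦ (1, 0, 2, 2)
  λ_13+ρ ↦ (1, 0, 2, 2)
  λ_14+ρ ↦ (2, 1, 2, 2)
  λ_15+ρ ↦ (1, 1, 0, 4)
  λ_16+ρ ↦ (1, 1, 1, 3)
  λ_17+ρ ↦ (2, 1, 2, 2)
  λ_18+ρ ↦ (1, 0, 5, 1)
  λ_19+ρ ↦ (2, 1, 2, 2)
  λ_20+ρ ↦ (1, 1, 1, 3)
  λ_21+ρ ↦ (1, 1, 0, 4)
  λ_22+ρ ↦ (1, 1, 1, 3)
  λ_23+ρ ↦ (2, 1, 2, 2)

Linkage partition of the 23 weights (6 classes, p=7):

[[1, 2, 9], [3, 6, 16, 20, 22], [4, 11, 15, 21], [5, 7, 12, 13], [8, 18], [10, 14, 17, 19, 23]]


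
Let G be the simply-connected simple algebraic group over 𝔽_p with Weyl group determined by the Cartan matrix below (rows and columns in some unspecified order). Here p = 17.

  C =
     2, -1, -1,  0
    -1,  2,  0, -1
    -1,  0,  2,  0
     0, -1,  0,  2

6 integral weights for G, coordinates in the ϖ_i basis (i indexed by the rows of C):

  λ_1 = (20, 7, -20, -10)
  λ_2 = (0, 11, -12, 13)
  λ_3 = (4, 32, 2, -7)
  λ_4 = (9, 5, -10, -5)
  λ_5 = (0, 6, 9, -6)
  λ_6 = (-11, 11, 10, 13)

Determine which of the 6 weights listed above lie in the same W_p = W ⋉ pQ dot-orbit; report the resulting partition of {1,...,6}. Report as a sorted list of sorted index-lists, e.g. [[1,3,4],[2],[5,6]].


A_4 Cartan matrix, 4 simple roots permuted; ρ=(1,1,1,1).

Alcove-folded reps (p=17, 6 weights, presented ϖ-order):

  λ_1 → (2, 1, 5, 1) · λ_2 → (1, 2, 9, 4) · λ_3 → (1, 2, 9, 4) · λ_4 → (1, 2, 9, 4) · λ_5 → (1, 2, 9, 4) · λ_6 → (1, 2, 9, 4)

Partition of {1..6} into 2 W_17-dot-orbits:

[[1], [2, 3, 4, 5, 6]]


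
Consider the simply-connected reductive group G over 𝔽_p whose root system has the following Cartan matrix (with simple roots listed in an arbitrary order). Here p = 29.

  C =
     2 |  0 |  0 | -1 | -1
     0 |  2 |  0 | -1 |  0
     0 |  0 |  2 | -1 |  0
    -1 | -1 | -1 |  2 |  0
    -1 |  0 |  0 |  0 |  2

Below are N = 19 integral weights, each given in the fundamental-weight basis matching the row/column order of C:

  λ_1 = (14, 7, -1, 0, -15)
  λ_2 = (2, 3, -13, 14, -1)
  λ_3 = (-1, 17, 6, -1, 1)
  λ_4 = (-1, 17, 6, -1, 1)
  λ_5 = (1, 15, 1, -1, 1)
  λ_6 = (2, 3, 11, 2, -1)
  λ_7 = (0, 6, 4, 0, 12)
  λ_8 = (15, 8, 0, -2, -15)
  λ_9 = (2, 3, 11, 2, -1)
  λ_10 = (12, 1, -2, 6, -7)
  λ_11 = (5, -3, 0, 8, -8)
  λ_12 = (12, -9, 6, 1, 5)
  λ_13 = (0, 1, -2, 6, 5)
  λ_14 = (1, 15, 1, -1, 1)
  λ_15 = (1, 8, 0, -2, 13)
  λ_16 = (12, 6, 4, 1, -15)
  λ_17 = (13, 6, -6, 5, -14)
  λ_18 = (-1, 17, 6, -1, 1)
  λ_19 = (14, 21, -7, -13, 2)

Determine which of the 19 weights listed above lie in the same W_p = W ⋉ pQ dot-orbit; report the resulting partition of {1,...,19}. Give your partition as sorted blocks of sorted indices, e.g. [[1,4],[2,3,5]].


D_5 Cartan matrix, 5 simple roots permuted; ρ=(1,1,1,1,1).

Folding the 19 weights λ_j+ρ into Ā_29 (reps in the given 5-coord order):

  λ_1+ρ ↦ (1, 8, 0, 1, 14)
  λ_2+ρ ↦ (3, 4, 12, 3, 0)
  λ_3+ρ ↦ (0, 18, 7, 0, 2)
  λ_4+ρ ↦ (0, 18, 7, 0, 2)
  λ_5+ρ ↦ (2, 16, 2, 0, 2)
  λ_6+ρ ↦ (3, 4, 12, 3, 0)
  λ_7+ρ ↦ (1, 7, 5, 1, 13)
  λ_8+ρ ↦ (1, 8, 0, 1, 14)
  λ_9+ρ ↦ (3, 4, 12, 3, 0)
  λ_10+ρ ↦ (1, 2, 1, 6, 6)
  λ_11+ρ ↦ (1, 2, 1, 6, 6)
  λ_12+ρ ↦ (1, 2, 1, 6, 6)
  λ_13+ρ ↦ (1, 2, 1, 6, 6)
  λ_14+ρ ↦ (2, 16, 2, 0, 2)
  λ_15+ρ ↦ (1, 8, 0, 1, 14)
  λ_16+ρ ↦ (1, 7, 5, 1, 13)
  λ_17+ρ ↦ (1, 7, 5, 1, 13)
  λ_18+ρ ↦ (0, 18, 7, 0, 2)
  λ_19+ρ ↦ (3, 4, 12, 3, 0)

Partition of {1..19} into 6 W_29-dot-orbits:

[[1, 8, 15], [2, 6, 9, 19], [3, 4, 18], [5, 14], [7, 16, 17], [10, 11, 12, 13]]


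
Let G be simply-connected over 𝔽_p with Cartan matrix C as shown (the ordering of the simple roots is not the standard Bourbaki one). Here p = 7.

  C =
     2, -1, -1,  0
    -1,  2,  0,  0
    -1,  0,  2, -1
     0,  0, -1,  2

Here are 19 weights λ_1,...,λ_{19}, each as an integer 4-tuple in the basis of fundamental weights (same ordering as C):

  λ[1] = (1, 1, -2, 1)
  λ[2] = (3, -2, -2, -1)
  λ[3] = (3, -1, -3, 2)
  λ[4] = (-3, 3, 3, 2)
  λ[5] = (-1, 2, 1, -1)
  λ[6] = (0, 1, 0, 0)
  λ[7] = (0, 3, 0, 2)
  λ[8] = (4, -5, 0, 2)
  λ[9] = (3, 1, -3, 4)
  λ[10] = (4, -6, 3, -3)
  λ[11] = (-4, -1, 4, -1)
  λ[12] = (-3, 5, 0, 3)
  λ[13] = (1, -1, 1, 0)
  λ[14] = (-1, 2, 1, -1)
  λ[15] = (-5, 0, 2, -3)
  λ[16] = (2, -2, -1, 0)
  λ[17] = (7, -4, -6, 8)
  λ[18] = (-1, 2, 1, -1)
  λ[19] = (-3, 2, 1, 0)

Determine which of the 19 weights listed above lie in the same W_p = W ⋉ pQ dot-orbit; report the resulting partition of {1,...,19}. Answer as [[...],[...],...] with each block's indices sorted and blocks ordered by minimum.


Dynkin diagram of C (from the 6 off-diagonal −1 entries): A_4.

Alcove-folded reps (p=7, 19 weights, presented ϖ-order):

  [1] (1, 2, 1, 1)
  [2] (2, 1, 0, 1)
  [3] (2, 0, 2, 1)
  [4] (2, 0, 2, 1)
  [5] (0, 3, 2, 0)
  [6] (1, 2, 1, 1)
  [7] (1, 2, 1, 1)
  [8] (1, 2, 1, 1)
  [9] (2, 0, 2, 1)
  [10] (0, 3, 2, 0)
  [11] (0, 3, 2, 0)
  [12] (1, 2, 1, 1)
  [13] (2, 0, 2, 1)
  [14] (0, 3, 2, 0)
  [15] (2, 1, 0, 1)
  [16] (2, 1, 0, 1)
  [17] (2, 0, 2, 1)
  [18] (0, 3, 2, 0)
  [19] (2, 1, 0, 1)

4 distinct reps among the 19 weights ⇒ 4 W_7-linkage classes:

[[1, 6, 7, 8, 12], [2, 15, 16, 19], [3, 4, 9, 13, 17], [5, 10, 11, 14, 18]]


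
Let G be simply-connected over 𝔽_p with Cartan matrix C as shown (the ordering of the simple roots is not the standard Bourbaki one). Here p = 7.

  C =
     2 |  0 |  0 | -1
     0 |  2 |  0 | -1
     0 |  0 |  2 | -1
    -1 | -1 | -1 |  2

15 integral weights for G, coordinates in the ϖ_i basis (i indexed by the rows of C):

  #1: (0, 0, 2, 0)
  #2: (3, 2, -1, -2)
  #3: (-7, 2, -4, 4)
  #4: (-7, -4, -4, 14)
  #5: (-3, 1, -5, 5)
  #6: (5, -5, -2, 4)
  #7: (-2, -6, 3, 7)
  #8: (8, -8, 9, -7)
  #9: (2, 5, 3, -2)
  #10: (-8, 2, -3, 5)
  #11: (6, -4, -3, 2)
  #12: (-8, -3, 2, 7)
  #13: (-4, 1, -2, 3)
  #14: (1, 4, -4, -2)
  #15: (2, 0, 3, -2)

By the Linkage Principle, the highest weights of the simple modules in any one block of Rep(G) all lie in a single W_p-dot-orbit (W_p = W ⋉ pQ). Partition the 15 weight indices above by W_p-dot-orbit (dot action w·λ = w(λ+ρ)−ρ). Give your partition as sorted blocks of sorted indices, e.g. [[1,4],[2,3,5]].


D_4 Cartan matrix, 4 simple roots permuted; ρ=(1,1,1,1).

Ā_7 reps of the 15 weights (D_4, coords as presented):

    1: (1, 1, 3, 1)
    2: (3, 2, 1, 0)
    3: (2, 1, 1, 1)
    4: (2, 1, 1, 1)
    5: (1, 1, 3, 1)
    6: (2, 0, 3, 1)
    7: (4, 0, 1, 0)
    8: (2, 0, 3, 1)
    9: (2, 1, 1, 1)
    10: (4, 0, 1, 0)
    11: (4, 0, 1, 0)
    12: (3, 2, 1, 0)
    13: (3, 2, 1, 0)
    14: (2, 1, 1, 1)
    15: (2, 0, 3, 1)

Partition of {1..15} into 5 W_7-dot-orbits:

[[1, 5], [2, 12, 13], [3, 4, 9, 14], [6, 8, 15], [7, 10, 11]]


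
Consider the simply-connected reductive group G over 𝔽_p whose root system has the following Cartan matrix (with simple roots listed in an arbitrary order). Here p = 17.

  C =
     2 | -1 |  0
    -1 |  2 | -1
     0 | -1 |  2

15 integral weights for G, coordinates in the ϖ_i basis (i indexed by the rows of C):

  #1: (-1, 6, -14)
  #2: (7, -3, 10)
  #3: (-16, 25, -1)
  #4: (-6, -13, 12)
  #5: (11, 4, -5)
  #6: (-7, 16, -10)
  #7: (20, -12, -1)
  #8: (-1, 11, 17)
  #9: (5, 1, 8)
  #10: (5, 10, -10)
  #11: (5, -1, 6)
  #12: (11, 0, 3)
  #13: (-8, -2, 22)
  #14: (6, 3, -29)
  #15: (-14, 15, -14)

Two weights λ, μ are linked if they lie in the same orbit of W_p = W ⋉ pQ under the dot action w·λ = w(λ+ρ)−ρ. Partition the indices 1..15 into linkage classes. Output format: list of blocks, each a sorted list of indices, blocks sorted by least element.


A_3 Cartan matrix, 3 simple roots permuted; ρ=(1,1,1).

Each λ_j+ρ reduced to Ā_17; 3-tuples below use C's row order:

    λ_1 → (6, 0, 7)
    λ_2 → (6, 2, 9)
    λ_3 → (6, 2, 9)
    λ_4 → (12, 1, 4)
    λ_5 → (12, 1, 4)
    λ_6 → (6, 2, 9)
    λ_7 → (6, 0, 7)
    λ_8 → (12, 1, 4)
    λ_9 → (6, 2, 9)
    λ_10 → (6, 2, 9)
    λ_11 → (6, 0, 7)
    λ_12 → (12, 1, 4)
    λ_13 → (5, 2, 9)
    λ_14 → (6, 0, 7)
    λ_15 → (3, 10, 3)

These 15 weights hit 5 W_17-dot-orbits; sizes (4, 5, 4, 1, 1):

[[1, 7, 11, 14], [2, 3, 6, 9, 10], [4, 5, 8, 12], [13], [15]]


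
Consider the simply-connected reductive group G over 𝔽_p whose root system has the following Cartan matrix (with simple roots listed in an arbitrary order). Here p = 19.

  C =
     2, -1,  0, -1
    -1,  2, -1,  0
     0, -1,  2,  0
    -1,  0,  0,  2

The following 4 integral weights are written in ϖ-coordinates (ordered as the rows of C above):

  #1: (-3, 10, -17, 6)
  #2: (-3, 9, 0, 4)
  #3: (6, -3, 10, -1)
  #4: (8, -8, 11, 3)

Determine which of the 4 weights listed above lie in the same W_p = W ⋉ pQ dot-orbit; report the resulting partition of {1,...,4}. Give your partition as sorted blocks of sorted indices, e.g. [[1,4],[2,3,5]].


Cartan matrix: type A_4 (|W|=120); un-permuting the 4 rows.

W_19-reps of the 4 weights in Ā_19 (same 4-coord order as C):

  1: (5, 2, 9, 0)
  2: (2, 8, 1, 3)
  3: (5, 2, 9, 0)
  4: (2, 7, 5, 4)

Grouping the 4 weights by Ā_19-representative: 3 linkage classes.

[[1, 3], [2], [4]]


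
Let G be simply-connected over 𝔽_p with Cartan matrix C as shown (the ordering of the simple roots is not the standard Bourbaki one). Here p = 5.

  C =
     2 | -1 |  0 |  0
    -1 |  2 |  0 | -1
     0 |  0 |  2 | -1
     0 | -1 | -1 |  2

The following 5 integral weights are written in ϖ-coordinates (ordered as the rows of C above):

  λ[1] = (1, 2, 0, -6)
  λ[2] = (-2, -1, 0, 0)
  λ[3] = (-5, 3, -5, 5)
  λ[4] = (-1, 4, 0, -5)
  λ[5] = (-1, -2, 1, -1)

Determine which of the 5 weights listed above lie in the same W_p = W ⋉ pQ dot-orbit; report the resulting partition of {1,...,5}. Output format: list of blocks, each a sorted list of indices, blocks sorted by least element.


C ↔ A_4 under row/col permutation; |W(A_4)| = 120.

W_5-reps of the 5 weights in Ā_5 (same 4-coord order as C):

  λ_1+ρ ↦ (0, 1, 3, 1);  λ_2+ρ ↦ (0, 1, 1, 0);  λ_3+ρ ↦ (0, 1, 1, 0);  λ_4+ρ ↦ (0, 1, 3, 1);  λ_5+ρ ↦ (0, 1, 1, 0)

2 distinct reps among the 5 weights ⇒ 2 W_5-linkage classes:

[[1, 4], [2, 3, 5]]


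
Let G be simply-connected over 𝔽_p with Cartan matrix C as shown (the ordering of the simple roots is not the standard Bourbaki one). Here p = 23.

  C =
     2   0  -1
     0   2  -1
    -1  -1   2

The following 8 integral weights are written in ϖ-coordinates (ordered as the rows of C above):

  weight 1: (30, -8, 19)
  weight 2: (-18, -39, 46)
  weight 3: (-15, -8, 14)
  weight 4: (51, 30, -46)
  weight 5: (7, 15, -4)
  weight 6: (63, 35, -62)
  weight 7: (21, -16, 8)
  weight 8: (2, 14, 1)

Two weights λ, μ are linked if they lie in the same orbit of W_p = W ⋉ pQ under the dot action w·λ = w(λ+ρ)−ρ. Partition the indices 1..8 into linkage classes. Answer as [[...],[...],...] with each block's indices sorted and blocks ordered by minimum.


Dynkin diagram of C (from the 4 off-diagonal −1 entries): A_3.

W_23-reps of the 8 weights in Ā_23 (same 3-coord order as C):

  λ_1+ρ ↦ (5, 13, 3) · λ_2+ρ ↦ (8, 1, 6) · λ_3+ρ ↦ (8, 1, 6) · λ_4+ρ ↦ (8, 1, 6) · λ_5+ρ ↦ (5, 13, 3) · λ_6+ρ ↦ (5, 13, 3) · λ_7+ρ ↦ (8, 1, 6) · λ_8+ρ ↦ (3, 15, 2)

The 8 indices split into 3 linkage classes (same alcove rep ⇔ same W_23-dot-orbit):

[[1, 5, 6], [2, 3, 4, 7], [8]]


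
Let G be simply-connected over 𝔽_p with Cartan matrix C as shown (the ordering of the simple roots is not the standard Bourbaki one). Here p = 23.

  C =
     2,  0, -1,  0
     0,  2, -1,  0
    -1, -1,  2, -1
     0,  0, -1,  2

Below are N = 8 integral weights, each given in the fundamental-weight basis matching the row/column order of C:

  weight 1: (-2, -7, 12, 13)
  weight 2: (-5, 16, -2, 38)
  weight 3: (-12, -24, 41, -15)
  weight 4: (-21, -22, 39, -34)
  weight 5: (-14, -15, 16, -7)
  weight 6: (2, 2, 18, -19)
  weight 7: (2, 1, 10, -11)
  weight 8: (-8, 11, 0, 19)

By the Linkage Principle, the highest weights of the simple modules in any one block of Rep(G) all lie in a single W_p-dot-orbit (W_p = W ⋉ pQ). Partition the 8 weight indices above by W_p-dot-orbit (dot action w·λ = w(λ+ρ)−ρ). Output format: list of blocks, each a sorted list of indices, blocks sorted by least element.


Root system D_4: the 4×4 matrix C matches after relabeling.

Ā_23 reps of the 8 weights (D_4, coords as presented):

  [1] (3, 2, 1, 10) · [2] (7, 4, 1, 4) · [3] (8, 4, 0, 5) · [4] (3, 2, 1, 10) · [5] (3, 2, 1, 10) · [6] (1, 1, 2, 16) · [7] (3, 2, 1, 10) · [8] (3, 2, 1, 10)

Partition of {1..8} into 4 W_23-dot-orbits:

[[1, 4, 5, 7, 8], [2], [3], [6]]


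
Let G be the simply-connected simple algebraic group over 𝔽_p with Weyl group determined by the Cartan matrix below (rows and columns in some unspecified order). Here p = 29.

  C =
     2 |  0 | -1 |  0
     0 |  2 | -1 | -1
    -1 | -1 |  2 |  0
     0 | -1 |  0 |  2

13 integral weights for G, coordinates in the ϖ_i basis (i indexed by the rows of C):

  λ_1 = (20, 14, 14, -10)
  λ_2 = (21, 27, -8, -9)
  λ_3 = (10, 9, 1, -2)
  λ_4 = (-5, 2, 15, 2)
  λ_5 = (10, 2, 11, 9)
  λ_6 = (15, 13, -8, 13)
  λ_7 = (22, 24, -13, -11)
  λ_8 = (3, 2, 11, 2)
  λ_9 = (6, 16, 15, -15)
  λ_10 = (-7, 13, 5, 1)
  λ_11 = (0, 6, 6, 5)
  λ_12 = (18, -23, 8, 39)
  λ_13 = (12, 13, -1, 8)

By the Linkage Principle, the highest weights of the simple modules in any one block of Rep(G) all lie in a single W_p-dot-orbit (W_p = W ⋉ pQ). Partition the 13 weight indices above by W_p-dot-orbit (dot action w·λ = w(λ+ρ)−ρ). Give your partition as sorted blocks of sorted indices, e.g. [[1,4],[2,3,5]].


Dynkin diagram of C (from the 6 off-diagonal −1 entries): A_4.

W_29-reps of the 13 weights in Ā_29 (same 4-coord order as C):

    λ_1+ρ ↦ (1, 7, 7, 6)
    λ_2+ρ ↦ (1, 7, 7, 6)
    λ_3+ρ ↦ (11, 9, 2, 1)
    λ_4+ρ ↦ (4, 3, 12, 3)
    λ_5+ρ ↦ (4, 3, 12, 3)
    λ_6+ρ ↦ (1, 7, 7, 6)
    λ_7+ρ ↦ (4, 3, 12, 3)
    λ_8+ρ ↦ (4, 3, 12, 3)
    λ_9+ρ ↦ (4, 3, 12, 3)
    λ_10+ρ ↦ (6, 14, 0, 2)
    λ_11+ρ ↦ (1, 7, 7, 6)
    λ_12+ρ ↦ (11, 9, 2, 1)
    λ_13+ρ ↦ (6, 14, 0, 2)

4 distinct reps among the 13 weights ⇒ 4 W_29-linkage classes:

[[1, 2, 6, 11], [3, 12], [4, 5, 7, 8, 9], [10, 13]]


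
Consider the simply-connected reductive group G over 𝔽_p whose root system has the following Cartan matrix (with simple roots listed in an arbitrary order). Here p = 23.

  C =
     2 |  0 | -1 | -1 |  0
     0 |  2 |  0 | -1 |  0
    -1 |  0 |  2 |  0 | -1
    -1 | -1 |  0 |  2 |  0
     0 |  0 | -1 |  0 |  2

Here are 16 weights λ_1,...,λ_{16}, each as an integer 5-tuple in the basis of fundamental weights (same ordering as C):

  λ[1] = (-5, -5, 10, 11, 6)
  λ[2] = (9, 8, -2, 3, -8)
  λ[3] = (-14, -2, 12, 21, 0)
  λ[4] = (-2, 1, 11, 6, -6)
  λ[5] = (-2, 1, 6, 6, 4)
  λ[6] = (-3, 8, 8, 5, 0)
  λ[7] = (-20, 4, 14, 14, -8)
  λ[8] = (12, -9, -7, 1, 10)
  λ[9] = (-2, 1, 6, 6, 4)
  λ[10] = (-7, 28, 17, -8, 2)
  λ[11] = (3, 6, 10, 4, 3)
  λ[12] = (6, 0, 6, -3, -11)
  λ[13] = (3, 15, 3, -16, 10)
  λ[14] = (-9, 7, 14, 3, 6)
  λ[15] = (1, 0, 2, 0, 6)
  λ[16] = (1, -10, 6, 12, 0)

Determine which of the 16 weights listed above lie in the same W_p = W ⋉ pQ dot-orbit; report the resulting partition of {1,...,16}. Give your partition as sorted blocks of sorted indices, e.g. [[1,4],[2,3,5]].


Cartan matrix: type A_5 (|W|=720); un-permuting the 5 rows.

Ā_23 reps of the 16 weights (A_5, coords as presented):

  [1] (4, 1, 7, 4, 4)
  [2] (2, 9, 7, 4, 1)
  [3] (13, 1, 0, 8, 1)
  [4] (1, 2, 6, 6, 5)
  [5] (1, 2, 6, 6, 5)
  [6] (2, 9, 7, 4, 1)
  [7] (4, 1, 7, 4, 4)
  [8] (1, 2, 6, 6, 5)
  [9] (1, 2, 6, 6, 5)
  [10] (1, 2, 6, 6, 5)
  [11] (4, 1, 7, 4, 4)
  [12] (2, 1, 3, 1, 7)
  [13] (4, 1, 7, 4, 4)
  [14] (4, 1, 7, 4, 4)
  [15] (2, 1, 3, 1, 7)
  [16] (2, 9, 7, 4, 1)

The 16 indices split into 5 linkage classes (same alcove rep ⇔ same W_23-dot-orbit):

[[1, 7, 11, 13, 14], [2, 6, 16], [3], [4, 5, 8, 9, 10], [12, 15]]


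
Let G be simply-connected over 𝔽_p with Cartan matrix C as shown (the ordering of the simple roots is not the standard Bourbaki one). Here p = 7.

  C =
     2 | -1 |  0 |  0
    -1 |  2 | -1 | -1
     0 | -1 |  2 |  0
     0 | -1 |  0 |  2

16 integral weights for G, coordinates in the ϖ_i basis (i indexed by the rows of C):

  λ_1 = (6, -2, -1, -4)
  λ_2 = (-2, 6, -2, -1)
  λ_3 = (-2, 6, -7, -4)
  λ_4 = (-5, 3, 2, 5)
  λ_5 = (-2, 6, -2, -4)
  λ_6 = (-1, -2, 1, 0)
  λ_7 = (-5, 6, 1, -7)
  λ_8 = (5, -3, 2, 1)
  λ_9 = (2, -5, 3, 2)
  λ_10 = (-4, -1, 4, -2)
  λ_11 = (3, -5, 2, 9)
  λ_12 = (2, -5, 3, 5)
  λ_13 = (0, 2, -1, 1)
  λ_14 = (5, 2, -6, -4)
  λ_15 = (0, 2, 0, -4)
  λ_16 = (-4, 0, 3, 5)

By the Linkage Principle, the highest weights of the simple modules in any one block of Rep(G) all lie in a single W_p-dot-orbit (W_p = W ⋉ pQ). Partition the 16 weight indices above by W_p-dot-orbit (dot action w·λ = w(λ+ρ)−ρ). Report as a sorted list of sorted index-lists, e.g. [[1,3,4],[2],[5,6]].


Dynkin diagram of C (from the 6 off-diagonal −1 entries): D_4.

λ_j+ρ reflected into Ā_7 (⟨·,θ^∨⟩≤7); 4-tuples as given:

  [1] (2, 1, 3, 0)
  [2] (1, 0, 1, 0)
  [3] (2, 1, 3, 0)
  [4] (2, 1, 3, 0)
  [5] (1, 0, 1, 3)
  [6] (1, 0, 1, 0)
  [7] (1, 0, 1, 3)
  [8] (4, 0, 1, 0)
  [9] (1, 2, 0, 1)
  [10] (1, 0, 1, 3)
  [11] (1, 2, 0, 1)
  [12] (1, 1, 0, 2)
  [13] (1, 1, 0, 2)
  [14] (1, 1, 0, 2)
  [15] (1, 0, 1, 3)
  [16] (1, 1, 0, 2)

Linkage partition of the 16 weights (6 classes, p=7):

[[1, 3, 4], [2, 6], [5, 7, 10, 15], [8], [9, 11], [12, 13, 14, 16]]


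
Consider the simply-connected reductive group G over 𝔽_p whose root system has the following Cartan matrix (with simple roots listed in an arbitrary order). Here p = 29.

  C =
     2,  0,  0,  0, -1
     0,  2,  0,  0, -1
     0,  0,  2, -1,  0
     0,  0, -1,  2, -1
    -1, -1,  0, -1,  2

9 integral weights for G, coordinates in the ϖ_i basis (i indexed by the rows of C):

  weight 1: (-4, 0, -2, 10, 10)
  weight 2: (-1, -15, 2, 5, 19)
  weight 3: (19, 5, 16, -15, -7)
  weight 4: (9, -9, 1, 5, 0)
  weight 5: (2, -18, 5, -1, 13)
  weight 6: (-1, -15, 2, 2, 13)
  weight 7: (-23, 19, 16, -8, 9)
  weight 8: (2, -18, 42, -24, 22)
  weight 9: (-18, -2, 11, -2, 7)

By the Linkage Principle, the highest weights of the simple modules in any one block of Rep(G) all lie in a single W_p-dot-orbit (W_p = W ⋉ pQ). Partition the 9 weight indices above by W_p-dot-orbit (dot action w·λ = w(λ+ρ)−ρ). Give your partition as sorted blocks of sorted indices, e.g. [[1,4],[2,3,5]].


Root system D_5: the 5×5 matrix C matches after relabeling.

λ_j+ρ reflected into Ā_29 (⟨·,θ^∨⟩≤29); 5-tuples as given:

    [1] (3, 1, 1, 1, 6)
    [2] (0, 14, 3, 3, 0)
    [3] (0, 14, 3, 3, 0)
    [4] (3, 1, 1, 1, 6)
    [5] (0, 14, 3, 3, 0)
    [6] (0, 14, 3, 3, 0)
    [7] (3, 1, 1, 1, 6)
    [8] (0, 14, 3, 3, 0)
    [9] (3, 1, 1, 1, 6)

Linkage partition of the 9 weights (2 classes, p=29):

[[1, 4, 7, 9], [2, 3, 5, 6, 8]]


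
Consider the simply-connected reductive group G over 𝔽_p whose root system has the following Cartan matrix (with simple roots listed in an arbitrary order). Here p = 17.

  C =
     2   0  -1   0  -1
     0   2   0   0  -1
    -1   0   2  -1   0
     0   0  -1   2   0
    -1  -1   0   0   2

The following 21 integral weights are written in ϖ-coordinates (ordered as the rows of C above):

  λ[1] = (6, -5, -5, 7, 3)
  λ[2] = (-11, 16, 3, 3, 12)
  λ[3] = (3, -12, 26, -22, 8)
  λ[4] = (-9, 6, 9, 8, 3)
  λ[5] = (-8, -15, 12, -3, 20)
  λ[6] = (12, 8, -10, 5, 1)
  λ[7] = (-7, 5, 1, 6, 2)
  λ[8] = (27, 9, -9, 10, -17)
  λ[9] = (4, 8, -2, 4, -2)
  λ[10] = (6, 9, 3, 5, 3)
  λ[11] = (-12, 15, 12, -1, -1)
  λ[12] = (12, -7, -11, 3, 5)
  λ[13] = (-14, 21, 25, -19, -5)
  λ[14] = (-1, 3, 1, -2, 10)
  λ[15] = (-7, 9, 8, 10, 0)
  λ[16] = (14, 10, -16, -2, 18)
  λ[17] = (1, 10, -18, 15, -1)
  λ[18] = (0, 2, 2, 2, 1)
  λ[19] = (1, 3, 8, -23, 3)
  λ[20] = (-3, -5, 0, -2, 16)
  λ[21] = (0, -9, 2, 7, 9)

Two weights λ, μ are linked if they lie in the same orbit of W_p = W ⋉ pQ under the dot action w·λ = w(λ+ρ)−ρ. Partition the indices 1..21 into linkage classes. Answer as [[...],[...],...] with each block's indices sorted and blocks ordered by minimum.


A_5 Cartan matrix, 5 simple roots permuted; ρ=(1,1,1,1,1).

Alcove-folded reps (p=17, 21 weights, presented ϖ-order):

  λ_1+ρ ↦ (3, 4, 4, 4, 0)
  λ_2+ρ ↦ (3, 4, 4, 4, 0)
  λ_3+ρ ↦ (4, 2, 2, 4, 2)
  λ_4+ρ ↦ (4, 2, 2, 4, 2)
  λ_5+ρ ↦ (3, 4, 4, 4, 0)
  λ_6+ρ ↦ (4, 2, 2, 4, 2)
  λ_7+ρ ↦ (1, 3, 3, 3, 2)
  λ_8+ρ ↦ (1, 3, 3, 3, 2)
  λ_9+ρ ↦ (3, 8, 1, 4, 1)
  λ_10+ρ ↦ (3, 4, 4, 4, 0)
  λ_11+ρ ↦ (0, 4, 1, 1, 11)
  λ_12+ρ ↦ (3, 4, 4, 4, 0)
  λ_13+ρ ↦ (3, 8, 1, 4, 1)
  λ_14+ρ ↦ (0, 4, 1, 1, 11)
  λ_15+ρ ↦ (1, 3, 3, 3, 2)
  λ_16+ρ ↦ (0, 4, 1, 1, 11)
  λ_17+ρ ↦ (0, 4, 1, 1, 11)
  λ_18+ρ ↦ (1, 3, 3, 3, 2)
  λ_19+ρ ↦ (4, 2, 2, 4, 2)
  λ_20+ρ ↦ (0, 4, 1, 1, 11)
  λ_21+ρ ↦ (1, 3, 3, 3, 2)

These 21 weights hit 5 W_17-dot-orbits; sizes (5, 4, 5, 2, 5):

[[1, 2, 5, 10, 12], [3, 4, 6, 19], [7, 8, 15, 18, 21], [9, 13], [11, 14, 16, 17, 20]]


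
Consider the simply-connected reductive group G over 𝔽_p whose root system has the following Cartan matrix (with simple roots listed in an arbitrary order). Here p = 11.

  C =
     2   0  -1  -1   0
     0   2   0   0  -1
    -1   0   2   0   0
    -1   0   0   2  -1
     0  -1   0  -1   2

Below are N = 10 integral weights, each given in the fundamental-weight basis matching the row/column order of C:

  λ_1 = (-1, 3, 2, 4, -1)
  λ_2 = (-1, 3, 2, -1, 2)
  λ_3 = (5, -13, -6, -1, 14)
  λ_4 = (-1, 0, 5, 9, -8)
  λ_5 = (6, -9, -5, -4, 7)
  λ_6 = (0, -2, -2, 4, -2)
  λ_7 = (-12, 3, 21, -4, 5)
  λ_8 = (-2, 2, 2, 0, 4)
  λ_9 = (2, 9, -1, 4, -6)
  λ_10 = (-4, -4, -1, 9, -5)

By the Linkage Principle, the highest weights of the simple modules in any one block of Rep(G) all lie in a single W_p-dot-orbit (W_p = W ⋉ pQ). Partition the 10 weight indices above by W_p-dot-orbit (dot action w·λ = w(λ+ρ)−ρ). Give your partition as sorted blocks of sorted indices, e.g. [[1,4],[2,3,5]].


C ↔ A_5 under row/col permutation; |W(A_5)| = 720.

Ā_11 reps of the 10 weights (A_5, coords as presented):

  1: (0, 3, 2, 5, 0);  2: (0, 4, 3, 0, 3);  3: (0, 1, 1, 3, 1);  4: (0, 1, 1, 3, 1);  5: (0, 4, 3, 0, 3);  6: (0, 1, 1, 3, 1);  7: (0, 4, 3, 0, 3);  8: (1, 3, 2, 0, 5);  9: (1, 3, 2, 0, 5);  10: (0, 4, 3, 0, 3)

4 distinct reps among the 10 weights ⇒ 4 W_11-linkage classes:

[[1], [2, 5, 7, 10], [3, 4, 6], [8, 9]]


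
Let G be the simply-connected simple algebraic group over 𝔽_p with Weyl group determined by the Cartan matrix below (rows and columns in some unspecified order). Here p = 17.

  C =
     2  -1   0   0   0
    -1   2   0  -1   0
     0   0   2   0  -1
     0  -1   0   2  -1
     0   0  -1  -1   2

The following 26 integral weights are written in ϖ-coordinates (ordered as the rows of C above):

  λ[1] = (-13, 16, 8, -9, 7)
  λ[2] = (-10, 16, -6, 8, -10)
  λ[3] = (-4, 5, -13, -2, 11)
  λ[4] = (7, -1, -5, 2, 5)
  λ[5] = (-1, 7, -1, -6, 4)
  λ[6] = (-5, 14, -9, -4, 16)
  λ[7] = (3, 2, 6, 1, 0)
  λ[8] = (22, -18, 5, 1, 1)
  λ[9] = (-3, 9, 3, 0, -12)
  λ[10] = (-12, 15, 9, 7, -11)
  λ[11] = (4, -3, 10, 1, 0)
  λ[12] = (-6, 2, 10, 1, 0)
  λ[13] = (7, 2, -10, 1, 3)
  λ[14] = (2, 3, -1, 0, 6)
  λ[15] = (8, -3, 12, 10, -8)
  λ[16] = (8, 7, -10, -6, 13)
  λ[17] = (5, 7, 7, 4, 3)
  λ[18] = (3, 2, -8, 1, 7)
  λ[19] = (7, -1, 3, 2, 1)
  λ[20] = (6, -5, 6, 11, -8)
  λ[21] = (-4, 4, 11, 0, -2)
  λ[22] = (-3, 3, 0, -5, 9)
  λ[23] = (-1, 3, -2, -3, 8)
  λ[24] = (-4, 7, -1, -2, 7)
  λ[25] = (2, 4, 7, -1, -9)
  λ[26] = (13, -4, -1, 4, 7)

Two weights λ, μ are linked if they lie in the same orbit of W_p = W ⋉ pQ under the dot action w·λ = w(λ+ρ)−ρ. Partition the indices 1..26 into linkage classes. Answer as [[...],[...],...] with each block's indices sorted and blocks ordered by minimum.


C ↔ A_5 under row/col permutation; |W(A_5)| = 720.

Ā_17 reps of the 26 weights (A_5, coords as presented):

  λ_1 → (0, 3, 0, 5, 0)
  λ_2 → (0, 3, 0, 5, 0)
  λ_3 → (3, 2, 11, 0, 1)
  λ_4 → (8, 0, 4, 3, 2)
  λ_5 → (0, 3, 0, 5, 0)
  λ_6 → (8, 0, 4, 3, 2)
  λ_7 → (4, 3, 7, 2, 1)
  λ_8 → (0, 2, 1, 2, 6)
  λ_9 → (0, 2, 1, 2, 6)
  λ_10 → (4, 3, 7, 2, 1)
  λ_11 → (3, 2, 11, 0, 1)
  λ_12 → (3, 2, 11, 0, 1)
  λ_13 → (8, 0, 4, 3, 2)
  λ_14 → (3, 4, 0, 1, 7)
  λ_15 → (0, 2, 1, 2, 6)
  λ_16 → (0, 3, 0, 5, 0)
  λ_17 → (8, 0, 4, 3, 2)
  λ_18 → (4, 3, 7, 2, 1)
  λ_19 → (8, 0, 4, 3, 2)
  λ_20 → (3, 4, 0, 1, 7)
  λ_21 → (3, 2, 11, 0, 1)
  λ_22 → (0, 2, 1, 2, 6)
  λ_23 → (0, 2, 1, 2, 6)
  λ_24 → (3, 4, 0, 1, 7)
  λ_25 → (0, 3, 0, 5, 0)
  λ_26 → (4, 3, 7, 2, 1)

Partition of {1..26} into 6 W_17-dot-orbits:

[[1, 2, 5, 16, 25], [3, 11, 12, 21], [4, 6, 13, 17, 19], [7, 10, 18, 26], [8, 9, 15, 22, 23], [14, 20, 24]]


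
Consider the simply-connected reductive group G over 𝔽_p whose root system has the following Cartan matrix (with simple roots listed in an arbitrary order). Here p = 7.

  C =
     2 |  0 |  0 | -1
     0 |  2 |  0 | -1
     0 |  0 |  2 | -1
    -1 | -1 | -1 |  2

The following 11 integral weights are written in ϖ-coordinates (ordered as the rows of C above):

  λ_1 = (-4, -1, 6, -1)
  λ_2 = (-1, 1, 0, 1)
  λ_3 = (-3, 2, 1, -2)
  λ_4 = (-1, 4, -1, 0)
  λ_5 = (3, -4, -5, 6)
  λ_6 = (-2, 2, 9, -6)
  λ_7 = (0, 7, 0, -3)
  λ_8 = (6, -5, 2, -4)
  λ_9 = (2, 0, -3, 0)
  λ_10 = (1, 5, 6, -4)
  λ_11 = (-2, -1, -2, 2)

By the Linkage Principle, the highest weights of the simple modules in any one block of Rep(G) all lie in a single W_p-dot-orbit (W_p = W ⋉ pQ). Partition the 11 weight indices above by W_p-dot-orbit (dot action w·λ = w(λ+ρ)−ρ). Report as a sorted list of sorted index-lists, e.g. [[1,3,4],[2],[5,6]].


Dynkin diagram of C (from the 6 off-diagonal −1 entries): D_4.

W_7-reps of the 11 weights in Ā_7 (same 4-coord order as C):

    1: (0, 3, 4, 0)
    2: (0, 2, 1, 2)
    3: (1, 0, 1, 1)
    4: (0, 5, 0, 1)
    5: (0, 1, 0, 3)
    6: (2, 0, 1, 1)
    7: (0, 5, 0, 1)
    8: (0, 3, 4, 0)
    9: (2, 0, 1, 1)
    10: (2, 0, 1, 1)
    11: (1, 0, 1, 1)

Grouping the 11 weights by Ā_7-representative: 6 linkage classes.

[[1, 8], [2], [3, 11], [4, 7], [5], [6, 9, 10]]


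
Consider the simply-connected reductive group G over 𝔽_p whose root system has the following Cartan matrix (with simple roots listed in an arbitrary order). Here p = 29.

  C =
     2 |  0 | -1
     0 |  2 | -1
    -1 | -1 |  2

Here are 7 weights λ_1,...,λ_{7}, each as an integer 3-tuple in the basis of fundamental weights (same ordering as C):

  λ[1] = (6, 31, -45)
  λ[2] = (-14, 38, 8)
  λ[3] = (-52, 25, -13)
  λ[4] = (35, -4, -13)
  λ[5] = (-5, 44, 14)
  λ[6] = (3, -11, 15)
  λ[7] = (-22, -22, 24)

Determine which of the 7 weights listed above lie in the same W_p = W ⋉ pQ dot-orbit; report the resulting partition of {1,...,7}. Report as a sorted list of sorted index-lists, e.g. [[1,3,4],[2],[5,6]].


Type A_3, rank 3, |W|=24; reorder rows/cols to standard.

W_29-reps of the 7 weights in Ā_29 (same 3-coord order as C):

    λ_1 → (14, 5, 3)
    λ_2 → (4, 10, 6)
    λ_3 → (14, 5, 3)
    λ_4 → (14, 5, 3)
    λ_5 → (11, 2, 14)
    λ_6 → (4, 10, 6)
    λ_7 → (4, 4, 17)

Partition of {1..7} into 4 W_29-dot-orbits:

[[1, 3, 4], [2, 6], [5], [7]]


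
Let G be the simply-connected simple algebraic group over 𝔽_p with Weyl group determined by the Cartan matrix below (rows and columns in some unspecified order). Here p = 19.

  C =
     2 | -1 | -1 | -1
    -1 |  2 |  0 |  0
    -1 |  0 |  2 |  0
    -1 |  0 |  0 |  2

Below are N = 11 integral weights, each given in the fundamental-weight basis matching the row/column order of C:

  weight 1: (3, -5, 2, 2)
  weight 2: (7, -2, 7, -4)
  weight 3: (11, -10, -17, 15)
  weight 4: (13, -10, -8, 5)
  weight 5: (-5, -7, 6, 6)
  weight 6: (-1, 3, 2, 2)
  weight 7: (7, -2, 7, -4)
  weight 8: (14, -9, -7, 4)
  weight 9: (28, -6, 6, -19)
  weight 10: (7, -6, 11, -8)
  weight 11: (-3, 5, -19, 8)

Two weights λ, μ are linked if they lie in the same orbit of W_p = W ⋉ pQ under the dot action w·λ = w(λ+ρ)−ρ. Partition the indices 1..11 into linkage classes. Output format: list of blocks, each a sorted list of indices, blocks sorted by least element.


Root system D_4: the 4×4 matrix C matches after relabeling.

Ā_19 reps of the 11 weights (D_4, coords as presented):

  1: (0, 4, 3, 3) · 2: (3, 1, 8, 3) · 3: (0, 4, 3, 3) · 4: (1, 7, 5, 4) · 5: (0, 4, 3, 3) · 6: (0, 4, 3, 3) · 7: (3, 1, 8, 3) · 8: (1, 7, 5, 4) · 9: (1, 7, 5, 4) · 10: (3, 1, 8, 3) · 11: (1, 7, 5, 4)

The 11 indices split into 3 linkage classes (same alcove rep ⇔ same W_19-dot-orbit):

[[1, 3, 5, 6], [2, 7, 10], [4, 8, 9, 11]]


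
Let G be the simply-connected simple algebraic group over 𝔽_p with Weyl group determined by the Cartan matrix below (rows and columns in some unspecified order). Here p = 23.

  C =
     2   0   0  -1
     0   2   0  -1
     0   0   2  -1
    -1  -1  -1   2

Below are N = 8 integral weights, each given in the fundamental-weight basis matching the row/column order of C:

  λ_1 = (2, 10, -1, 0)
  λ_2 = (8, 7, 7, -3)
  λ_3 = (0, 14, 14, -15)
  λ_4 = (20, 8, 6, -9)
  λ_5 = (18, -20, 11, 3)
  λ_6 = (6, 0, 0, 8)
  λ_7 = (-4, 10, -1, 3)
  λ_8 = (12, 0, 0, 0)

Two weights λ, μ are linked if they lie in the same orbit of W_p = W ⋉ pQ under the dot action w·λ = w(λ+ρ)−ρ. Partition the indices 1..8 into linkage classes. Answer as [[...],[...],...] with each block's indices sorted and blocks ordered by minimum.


Cartan matrix: type D_4 (|W|=192); un-permuting the 4 rows.

Ā_23 reps of the 8 weights (D_4, coords as presented):

  λ_1 → (3, 11, 0, 1);  λ_2 → (7, 6, 6, 2);  λ_3 → (13, 1, 1, 1);  λ_4 → (13, 1, 1, 1);  λ_5 → (4, 4, 3, 0);  λ_6 → (7, 1, 1, 5);  λ_7 → (3, 11, 0, 1);  λ_8 → (13, 1, 1, 1)

Linkage partition of the 8 weights (5 classes, p=23):

[[1, 7], [2], [3, 4, 8], [5], [6]]


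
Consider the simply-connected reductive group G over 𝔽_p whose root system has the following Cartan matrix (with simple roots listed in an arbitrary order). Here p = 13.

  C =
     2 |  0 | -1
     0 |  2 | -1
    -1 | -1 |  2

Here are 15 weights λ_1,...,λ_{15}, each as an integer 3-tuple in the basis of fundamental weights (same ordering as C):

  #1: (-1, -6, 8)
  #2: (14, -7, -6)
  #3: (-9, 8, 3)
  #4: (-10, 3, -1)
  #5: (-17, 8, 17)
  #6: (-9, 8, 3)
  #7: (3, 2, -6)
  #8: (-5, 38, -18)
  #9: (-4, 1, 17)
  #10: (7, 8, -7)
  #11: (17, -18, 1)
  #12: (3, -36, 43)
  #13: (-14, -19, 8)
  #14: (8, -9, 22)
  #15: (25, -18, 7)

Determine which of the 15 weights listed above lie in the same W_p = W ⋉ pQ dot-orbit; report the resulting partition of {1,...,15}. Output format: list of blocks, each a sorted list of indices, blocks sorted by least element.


C ↔ A_3 under row/col permutation; |W(A_3)| = 24.

Ā_13 reps of the 15 weights (A_3, coords as presented):

    [1] (0, 5, 4)
    [2] (2, 3, 6)
    [3] (4, 5, 4)
    [4] (0, 5, 4)
    [5] (1, 2, 2)
    [6] (4, 5, 4)
    [7] (1, 2, 2)
    [8] (4, 5, 4)
    [9] (2, 3, 6)
    [10] (2, 3, 6)
    [11] (2, 3, 6)
    [12] (0, 5, 4)
    [13] (0, 5, 4)
    [14] (2, 3, 6)
    [15] (4, 5, 4)

Linkage partition of the 15 weights (4 classes, p=13):

[[1, 4, 12, 13], [2, 9, 10, 11, 14], [3, 6, 8, 15], [5, 7]]


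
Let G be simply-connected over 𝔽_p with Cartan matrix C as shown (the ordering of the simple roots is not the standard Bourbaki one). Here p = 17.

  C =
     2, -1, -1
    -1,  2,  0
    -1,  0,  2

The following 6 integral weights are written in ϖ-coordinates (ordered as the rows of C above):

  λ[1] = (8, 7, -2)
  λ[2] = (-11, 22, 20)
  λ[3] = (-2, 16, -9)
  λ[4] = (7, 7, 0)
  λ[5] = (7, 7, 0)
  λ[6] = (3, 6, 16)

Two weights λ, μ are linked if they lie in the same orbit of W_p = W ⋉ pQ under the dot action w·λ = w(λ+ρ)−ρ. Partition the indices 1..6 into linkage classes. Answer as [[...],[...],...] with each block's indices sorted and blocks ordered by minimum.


Cartan matrix: type A_3 (|W|=24); un-permuting the 3 rows.

Each λ_j+ρ reduced to Ā_17; 3-tuples below use C's row order:

  λ_1+ρ ↦ (8, 8, 1)
  λ_2+ρ ↦ (0, 4, 6)
  λ_3+ρ ↦ (8, 8, 1)
  λ_4+ρ ↦ (8, 8, 1)
  λ_5+ρ ↦ (8, 8, 1)
  λ_6+ρ ↦ (0, 4, 6)

Partition of {1..6} into 2 W_17-dot-orbits:

[[1, 3, 4, 5], [2, 6]]


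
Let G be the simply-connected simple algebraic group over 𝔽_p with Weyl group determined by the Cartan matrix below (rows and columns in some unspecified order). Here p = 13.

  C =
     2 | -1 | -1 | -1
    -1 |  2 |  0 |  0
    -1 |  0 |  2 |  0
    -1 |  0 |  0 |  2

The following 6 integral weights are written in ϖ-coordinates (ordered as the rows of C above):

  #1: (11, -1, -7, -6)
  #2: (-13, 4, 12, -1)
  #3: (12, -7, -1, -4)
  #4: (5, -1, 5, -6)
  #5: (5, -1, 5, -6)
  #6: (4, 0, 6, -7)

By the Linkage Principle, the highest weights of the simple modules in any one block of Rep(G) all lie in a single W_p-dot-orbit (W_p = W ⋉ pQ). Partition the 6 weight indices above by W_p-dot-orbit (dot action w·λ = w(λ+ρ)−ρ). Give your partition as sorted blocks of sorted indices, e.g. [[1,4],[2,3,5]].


D_4 Cartan matrix, 4 simple roots permuted; ρ=(1,1,1,1).

Ā_13 reps of the 6 weights (D_4, coords as presented):

    λ_1 → (1, 0, 6, 5)
    λ_2 → (1, 0, 6, 5)
    λ_3 → (0, 6, 0, 3)
    λ_4 → (1, 0, 6, 5)
    λ_5 → (1, 0, 6, 5)
    λ_6 → (1, 0, 6, 5)

Partition of {1..6} into 2 W_13-dot-orbits:

[[1, 2, 4, 5, 6], [3]]
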